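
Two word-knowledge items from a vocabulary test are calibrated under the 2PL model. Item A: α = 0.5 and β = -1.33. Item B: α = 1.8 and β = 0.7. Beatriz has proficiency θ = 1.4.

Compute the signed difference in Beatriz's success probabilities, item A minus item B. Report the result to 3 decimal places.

P(θ) = 1 / (1 + exp(−α(θ − β)))
P_A = 0.7966
P_B = 0.7790
P_A − P_B = 0.0175

0.018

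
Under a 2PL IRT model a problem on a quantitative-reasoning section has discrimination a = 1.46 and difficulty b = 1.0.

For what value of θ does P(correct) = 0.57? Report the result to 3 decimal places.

P(θ) = 1 / (1 + exp(−a(θ − b)))
logit = ln(0.5700/0.4300) = 0.2819
θ = b + logit/(a) = 1.0 + 0.2819/1.4600 = 1.1930

1.193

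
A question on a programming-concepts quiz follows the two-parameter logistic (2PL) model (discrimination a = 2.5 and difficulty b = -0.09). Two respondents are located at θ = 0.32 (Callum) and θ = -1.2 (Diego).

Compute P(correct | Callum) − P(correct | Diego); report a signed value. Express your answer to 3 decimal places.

0.677

P(θ) = 1 / (1 + exp(−a(θ − b)))
P(Callum) = 0.7359  [exponent 1.0250]
P(Diego) = 0.0587  [exponent -2.7750]
Difference = 0.7359 − 0.0587 = 0.6773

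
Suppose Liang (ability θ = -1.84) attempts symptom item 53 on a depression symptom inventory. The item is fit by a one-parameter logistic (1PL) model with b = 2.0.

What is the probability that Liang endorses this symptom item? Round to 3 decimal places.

P(θ) = 1 / (1 + exp(−(θ − b)))
Exponent: (-1.84 − 2.0) = -3.8400
1/(1 + e^{3.8400}) = 0.0210
P = 0.0210

0.021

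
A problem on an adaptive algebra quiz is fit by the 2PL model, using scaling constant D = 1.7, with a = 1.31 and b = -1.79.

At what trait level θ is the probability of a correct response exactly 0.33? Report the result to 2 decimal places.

P(θ) = 1 / (1 + exp(−D·a(θ − b)))
logit = ln(0.3300/0.6700) = -0.7082
θ = b + logit/(1.7·a) = -1.79 + (-0.7082)/2.2270 = -2.1080

-2.11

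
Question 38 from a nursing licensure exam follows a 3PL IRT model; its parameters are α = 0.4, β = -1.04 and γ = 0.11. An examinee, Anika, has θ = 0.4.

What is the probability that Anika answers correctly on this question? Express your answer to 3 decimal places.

0.680

P(θ) = γ + (1 − γ) · 1 / (1 + exp(−α(θ − β)))
Exponent: 0.4 × (0.4 − (-1.04)) = 0.5760
1/(1 + e^{-0.5760}) = 0.6401
P = 0.11 + 0.89 × 0.6401 = 0.6797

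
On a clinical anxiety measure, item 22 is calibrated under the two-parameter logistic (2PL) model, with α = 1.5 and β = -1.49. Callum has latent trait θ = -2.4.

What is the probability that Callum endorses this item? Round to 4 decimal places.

0.2034

P(θ) = 1 / (1 + exp(−α(θ − β)))
Exponent: 1.5 × (-2.4 − (-1.49)) = -1.3650
1/(1 + e^{1.3650}) = 0.2034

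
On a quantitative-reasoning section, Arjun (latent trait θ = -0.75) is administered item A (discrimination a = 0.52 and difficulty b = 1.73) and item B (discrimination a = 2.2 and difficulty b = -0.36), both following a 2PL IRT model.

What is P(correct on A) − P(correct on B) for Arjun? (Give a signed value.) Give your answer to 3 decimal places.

-0.082

P(θ) = 1 / (1 + exp(−a(θ − b)))
P_A = 0.2159
P_B = 0.2978
P_A − P_B = -0.0818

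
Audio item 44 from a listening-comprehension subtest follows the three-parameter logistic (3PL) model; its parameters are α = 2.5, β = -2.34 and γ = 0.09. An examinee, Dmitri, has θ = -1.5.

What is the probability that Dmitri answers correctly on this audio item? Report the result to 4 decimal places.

P(θ) = γ + (1 − γ) · 1 / (1 + exp(−α(θ − β)))
Exponent: 2.5 × (-1.5 − (-2.34)) = 2.1000
1/(1 + e^{-2.1000}) = 0.8909
P = 0.09 + 0.91 × 0.8909 = 0.9007

0.9007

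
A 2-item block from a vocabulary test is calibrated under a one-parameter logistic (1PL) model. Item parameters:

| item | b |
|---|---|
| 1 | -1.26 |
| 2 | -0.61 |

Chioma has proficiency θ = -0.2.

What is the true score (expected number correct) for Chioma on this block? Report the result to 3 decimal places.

P(θ) = 1 / (1 + exp(−(θ − b)))
P_1 = 1/(1+e^{-1.0600}) = 0.7427
P_2 = 1/(1+e^{-0.4100}) = 0.6011
E[score] = 0.7427 + 0.6011 = 1.3438

1.344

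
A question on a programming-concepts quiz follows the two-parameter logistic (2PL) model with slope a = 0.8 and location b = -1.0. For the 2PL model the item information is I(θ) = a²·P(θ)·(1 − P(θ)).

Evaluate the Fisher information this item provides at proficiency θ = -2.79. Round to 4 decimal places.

P = 1/(1+e^{1.4320}) = 0.1928
P(1−P) = 0.1928 × 0.8072 = 0.1556
I = a² × P(1−P) = 0.8² × 0.1556 = 0.09960

0.0996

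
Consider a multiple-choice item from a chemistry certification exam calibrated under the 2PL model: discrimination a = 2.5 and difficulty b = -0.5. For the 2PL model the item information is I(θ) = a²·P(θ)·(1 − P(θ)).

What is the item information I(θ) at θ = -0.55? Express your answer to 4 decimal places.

1.5564

P = 1/(1+e^{0.1250}) = 0.4688
P(1−P) = 0.4688 × 0.5312 = 0.2490
I = a² × P(1−P) = 2.5² × 0.2490 = 1.55641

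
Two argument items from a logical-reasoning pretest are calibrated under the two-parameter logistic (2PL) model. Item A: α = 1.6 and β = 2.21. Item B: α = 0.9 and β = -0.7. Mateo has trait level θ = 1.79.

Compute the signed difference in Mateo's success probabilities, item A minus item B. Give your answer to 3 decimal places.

P(θ) = 1 / (1 + exp(−α(θ − β)))
P_A = 0.3380
P_B = 0.9039
P_A − P_B = -0.5658

-0.566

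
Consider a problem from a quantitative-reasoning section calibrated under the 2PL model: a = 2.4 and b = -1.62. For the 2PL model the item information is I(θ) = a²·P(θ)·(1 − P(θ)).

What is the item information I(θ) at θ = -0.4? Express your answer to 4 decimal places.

0.2777

P = 1/(1+e^{-2.9280}) = 0.9492
P(1−P) = 0.9492 × 0.0508 = 0.0482
I = a² × P(1−P) = 2.4² × 0.0482 = 0.27767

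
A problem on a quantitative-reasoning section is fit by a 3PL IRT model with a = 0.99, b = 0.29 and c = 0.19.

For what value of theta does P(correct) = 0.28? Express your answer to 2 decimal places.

P(theta) = c + (1 − c) · 1 / (1 + exp(−a(theta − b)))
Remove guessing floor: (0.28 − 0.19)/(1 − 0.19) = 0.1111
logit = ln(0.1111/0.8889) = -2.0794
theta = b + logit/(a) = 0.29 + (-2.0794)/0.9900 = -1.8104

-1.81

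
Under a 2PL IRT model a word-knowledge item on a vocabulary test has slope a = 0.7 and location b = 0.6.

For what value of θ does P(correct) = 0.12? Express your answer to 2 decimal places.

P(θ) = 1 / (1 + exp(−a(θ − b)))
logit = ln(0.1200/0.8800) = -1.9924
θ = b + logit/(a) = 0.6 + (-1.9924)/0.7000 = -2.2463

-2.25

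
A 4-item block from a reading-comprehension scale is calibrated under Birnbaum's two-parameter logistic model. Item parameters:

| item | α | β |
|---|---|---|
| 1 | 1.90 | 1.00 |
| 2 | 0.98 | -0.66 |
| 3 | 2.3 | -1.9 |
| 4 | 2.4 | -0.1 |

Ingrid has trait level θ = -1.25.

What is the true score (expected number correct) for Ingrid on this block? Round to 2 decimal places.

1.25

P(θ) = 1 / (1 + exp(−α(θ − β)))
P_1 = 1/(1+e^{4.2750}) = 0.0137
P_2 = 1/(1+e^{0.5782}) = 0.3593
P_3 = 1/(1+e^{-1.4950}) = 0.8168
P_4 = 1/(1+e^{2.7600}) = 0.0595
E[score] = 0.0137 + 0.3593 + 0.8168 + 0.0595 = 1.2494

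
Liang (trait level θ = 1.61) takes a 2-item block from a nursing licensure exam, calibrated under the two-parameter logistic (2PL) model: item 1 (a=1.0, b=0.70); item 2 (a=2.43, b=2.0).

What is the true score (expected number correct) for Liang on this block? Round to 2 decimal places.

0.99

P(θ) = 1 / (1 + exp(−a(θ − b)))
P_1 = 1/(1+e^{-0.9100}) = 0.7130
P_2 = 1/(1+e^{0.9477}) = 0.2793
E[score] = 0.7130 + 0.2793 = 0.9923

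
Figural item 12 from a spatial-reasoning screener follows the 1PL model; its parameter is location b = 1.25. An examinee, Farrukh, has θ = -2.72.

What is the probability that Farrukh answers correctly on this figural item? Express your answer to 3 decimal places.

P(θ) = 1 / (1 + exp(−(θ − b)))
Exponent: (-2.72 − 1.25) = -3.9700
1/(1 + e^{3.9700}) = 0.0185
P = 0.0185

0.019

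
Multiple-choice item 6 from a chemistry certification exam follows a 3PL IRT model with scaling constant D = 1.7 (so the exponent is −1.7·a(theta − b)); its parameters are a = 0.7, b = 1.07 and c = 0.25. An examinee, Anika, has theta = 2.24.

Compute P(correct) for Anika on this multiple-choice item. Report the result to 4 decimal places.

P(theta) = c + (1 − c) · 1 / (1 + exp(−D·a(theta − b)))
Exponent: 1.7 × 0.7 × (2.24 − 1.07) = 1.3923
1/(1 + e^{-1.3923}) = 0.8010
P = 0.25 + 0.75 × 0.8010 = 0.8507

0.8507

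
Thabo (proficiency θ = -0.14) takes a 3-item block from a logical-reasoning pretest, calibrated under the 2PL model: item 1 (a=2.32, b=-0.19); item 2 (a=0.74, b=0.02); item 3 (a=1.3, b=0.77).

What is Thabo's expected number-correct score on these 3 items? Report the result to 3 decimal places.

1.234

P(θ) = 1 / (1 + exp(−a(θ − b)))
P_1 = 1/(1+e^{-0.1160}) = 0.5290
P_2 = 1/(1+e^{0.1184}) = 0.4704
P_3 = 1/(1+e^{1.1830}) = 0.2345
E[score] = 0.5290 + 0.4704 + 0.2345 = 1.2339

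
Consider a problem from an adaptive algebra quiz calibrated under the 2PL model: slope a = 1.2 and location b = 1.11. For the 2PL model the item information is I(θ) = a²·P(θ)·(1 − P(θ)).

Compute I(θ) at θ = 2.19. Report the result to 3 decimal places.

P = 1/(1+e^{-1.2960}) = 0.7852
P(1−P) = 0.7852 × 0.2148 = 0.1687
I = a² × P(1−P) = 1.2² × 0.1687 = 0.24290

0.243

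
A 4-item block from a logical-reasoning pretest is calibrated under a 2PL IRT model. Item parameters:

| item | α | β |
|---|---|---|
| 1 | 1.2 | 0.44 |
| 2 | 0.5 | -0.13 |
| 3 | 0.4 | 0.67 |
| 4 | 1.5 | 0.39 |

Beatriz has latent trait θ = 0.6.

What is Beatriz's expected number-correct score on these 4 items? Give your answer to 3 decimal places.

2.209

P(θ) = 1 / (1 + exp(−α(θ − β)))
P_1 = 1/(1+e^{-0.1920}) = 0.5479
P_2 = 1/(1+e^{-0.3650}) = 0.5903
P_3 = 1/(1+e^{0.0280}) = 0.4930
P_4 = 1/(1+e^{-0.3150}) = 0.5781
E[score] = 0.5479 + 0.5903 + 0.4930 + 0.5781 = 2.2092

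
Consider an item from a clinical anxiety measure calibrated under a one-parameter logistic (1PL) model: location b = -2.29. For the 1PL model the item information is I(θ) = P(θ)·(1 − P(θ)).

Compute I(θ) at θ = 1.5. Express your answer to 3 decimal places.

P = 1/(1+e^{-3.7900}) = 0.9779
P(1−P) = 0.9779 × 0.0221 = 0.0216
I = P(1−P) = 0.02161

0.022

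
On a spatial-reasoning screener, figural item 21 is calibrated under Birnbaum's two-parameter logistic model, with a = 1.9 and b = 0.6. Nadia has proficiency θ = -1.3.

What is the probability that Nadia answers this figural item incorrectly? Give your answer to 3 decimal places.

P(θ) = 1 / (1 + exp(−a(θ − b)))
Exponent: 1.9 × (-1.3 − 0.6) = -3.6100
1/(1 + e^{3.6100}) = 0.0263
P(incorrect) = 1 − 0.0263 = 0.9737

0.974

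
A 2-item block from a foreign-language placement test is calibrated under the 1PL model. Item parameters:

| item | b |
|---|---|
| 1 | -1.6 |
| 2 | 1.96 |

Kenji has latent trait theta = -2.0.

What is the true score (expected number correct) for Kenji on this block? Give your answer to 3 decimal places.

0.420

P(theta) = 1 / (1 + exp(−(theta − b)))
P_1 = 1/(1+e^{0.4000}) = 0.4013
P_2 = 1/(1+e^{3.9600}) = 0.0187
E[score] = 0.4013 + 0.0187 = 0.4200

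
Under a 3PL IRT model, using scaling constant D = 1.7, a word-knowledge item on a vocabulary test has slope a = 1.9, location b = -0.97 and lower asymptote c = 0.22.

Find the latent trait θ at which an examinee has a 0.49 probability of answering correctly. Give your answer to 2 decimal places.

P(θ) = c + (1 − c) · 1 / (1 + exp(−D·a(θ − b)))
Remove guessing floor: (0.49 − 0.22)/(1 − 0.22) = 0.3462
logit = ln(0.3462/0.6538) = -0.6360
θ = b + logit/(1.7·a) = -0.97 + (-0.6360)/3.2300 = -1.1669

-1.17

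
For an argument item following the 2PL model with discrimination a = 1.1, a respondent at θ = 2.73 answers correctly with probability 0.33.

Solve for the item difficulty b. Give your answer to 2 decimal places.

P(θ) = 1 / (1 + exp(−a(θ − b)))
logit(0.33) = ln(0.33/0.67) = -0.7082
b = θ − logit/(a) = 2.73 − (-0.7082)/1.1000 = 3.3738

3.37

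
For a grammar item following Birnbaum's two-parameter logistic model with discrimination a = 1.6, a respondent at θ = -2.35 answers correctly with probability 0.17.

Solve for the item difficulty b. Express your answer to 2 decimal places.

P(θ) = 1 / (1 + exp(−a(θ − b)))
logit(0.17) = ln(0.17/0.83) = -1.5856
b = θ − logit/(a) = -2.35 − (-1.5856)/1.6000 = -1.3590

-1.36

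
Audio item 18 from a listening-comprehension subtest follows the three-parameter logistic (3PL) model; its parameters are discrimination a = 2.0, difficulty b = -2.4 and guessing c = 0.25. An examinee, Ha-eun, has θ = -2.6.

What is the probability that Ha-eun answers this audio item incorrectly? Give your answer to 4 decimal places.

0.4490

P(θ) = c + (1 − c) · 1 / (1 + exp(−a(θ − b)))
Exponent: 2.0 × (-2.6 − (-2.4)) = -0.4000
1/(1 + e^{0.4000}) = 0.4013
P = 0.25 + 0.75 × 0.4013 = 0.5510
P(incorrect) = 1 − 0.5510 = 0.4490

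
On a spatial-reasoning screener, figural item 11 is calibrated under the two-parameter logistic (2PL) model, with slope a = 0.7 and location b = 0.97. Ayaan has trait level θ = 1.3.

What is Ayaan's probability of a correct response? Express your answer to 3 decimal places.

0.557

P(θ) = 1 / (1 + exp(−a(θ − b)))
Exponent: 0.7 × (1.3 − 0.97) = 0.2310
1/(1 + e^{-0.2310}) = 0.5575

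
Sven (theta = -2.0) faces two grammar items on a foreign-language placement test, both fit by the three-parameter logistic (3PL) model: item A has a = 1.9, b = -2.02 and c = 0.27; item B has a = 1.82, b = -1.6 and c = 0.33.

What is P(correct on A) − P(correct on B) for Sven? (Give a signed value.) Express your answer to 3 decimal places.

0.094

P(theta) = c + (1 − c) · 1 / (1 + exp(−a(theta − b)))
P_A = 0.6419
P_B = 0.5482
P_A − P_B = 0.0938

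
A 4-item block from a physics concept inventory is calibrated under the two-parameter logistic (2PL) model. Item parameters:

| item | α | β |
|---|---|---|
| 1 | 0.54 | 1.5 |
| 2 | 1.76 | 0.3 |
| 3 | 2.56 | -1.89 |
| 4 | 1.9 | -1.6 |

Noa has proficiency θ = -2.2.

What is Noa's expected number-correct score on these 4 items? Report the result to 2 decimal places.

P(θ) = 1 / (1 + exp(−α(θ − β)))
P_1 = 1/(1+e^{1.9980}) = 0.1194
P_2 = 1/(1+e^{4.4000}) = 0.0121
P_3 = 1/(1+e^{0.7936}) = 0.3114
P_4 = 1/(1+e^{1.1400}) = 0.2423
E[score] = 0.1194 + 0.0121 + 0.3114 + 0.2423 = 0.6853

0.69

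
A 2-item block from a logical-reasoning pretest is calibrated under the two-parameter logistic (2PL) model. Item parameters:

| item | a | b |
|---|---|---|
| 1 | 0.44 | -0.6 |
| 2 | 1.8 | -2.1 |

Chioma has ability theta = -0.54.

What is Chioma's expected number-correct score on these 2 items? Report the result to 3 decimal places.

1.450

P(theta) = 1 / (1 + exp(−a(theta − b)))
P_1 = 1/(1+e^{-0.0264}) = 0.5066
P_2 = 1/(1+e^{-2.8080}) = 0.9431
E[score] = 0.5066 + 0.9431 = 1.4497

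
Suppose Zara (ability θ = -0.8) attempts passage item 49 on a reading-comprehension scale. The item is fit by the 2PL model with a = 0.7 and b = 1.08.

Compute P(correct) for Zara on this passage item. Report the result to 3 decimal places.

0.211

P(θ) = 1 / (1 + exp(−a(θ − b)))
Exponent: 0.7 × (-0.8 − 1.08) = -1.3160
1/(1 + e^{1.3160}) = 0.2115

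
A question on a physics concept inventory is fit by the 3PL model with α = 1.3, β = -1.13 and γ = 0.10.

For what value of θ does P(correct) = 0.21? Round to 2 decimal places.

-2.65

P(θ) = γ + (1 − γ) · 1 / (1 + exp(−α(θ − β)))
Remove guessing floor: (0.21 − 0.10)/(1 − 0.10) = 0.1222
logit = ln(0.1222/0.8778) = -1.9716
θ = β + logit/(α) = -1.13 + (-1.9716)/1.3000 = -2.6466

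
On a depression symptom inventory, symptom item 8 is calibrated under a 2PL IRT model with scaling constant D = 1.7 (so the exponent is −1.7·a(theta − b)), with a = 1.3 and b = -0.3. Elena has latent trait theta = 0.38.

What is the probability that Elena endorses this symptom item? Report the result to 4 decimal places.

0.8180

P(theta) = 1 / (1 + exp(−D·a(theta − b)))
Exponent: 1.7 × 1.3 × (0.38 − (-0.3)) = 1.5028
1/(1 + e^{-1.5028}) = 0.8180
P = 0.8180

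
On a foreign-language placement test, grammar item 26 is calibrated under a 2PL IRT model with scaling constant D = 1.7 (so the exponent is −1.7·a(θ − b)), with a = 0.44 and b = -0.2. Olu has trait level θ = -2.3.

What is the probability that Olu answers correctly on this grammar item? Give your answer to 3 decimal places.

P(θ) = 1 / (1 + exp(−D·a(θ − b)))
Exponent: 1.7 × 0.44 × (-2.3 − (-0.2)) = -1.5708
1/(1 + e^{1.5708}) = 0.1721
P = 0.1721

0.172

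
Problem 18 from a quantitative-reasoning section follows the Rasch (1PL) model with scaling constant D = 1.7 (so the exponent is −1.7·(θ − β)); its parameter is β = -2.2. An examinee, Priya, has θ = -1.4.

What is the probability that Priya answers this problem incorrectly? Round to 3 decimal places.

0.204

P(θ) = 1 / (1 + exp(−D·(θ − β)))
Exponent: 1.7 × (-1.4 − (-2.2)) = 1.3600
1/(1 + e^{-1.3600}) = 0.7958
P = 0.7958
P(incorrect) = 1 − 0.7958 = 0.2042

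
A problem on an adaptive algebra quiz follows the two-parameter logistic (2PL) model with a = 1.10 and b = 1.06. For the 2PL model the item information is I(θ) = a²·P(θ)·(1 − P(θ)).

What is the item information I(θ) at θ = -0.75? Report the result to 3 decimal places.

0.128

P = 1/(1+e^{1.9910}) = 0.1202
P(1−P) = 0.1202 × 0.8798 = 0.1057
I = a² × P(1−P) = 1.10² × 0.1057 = 0.12791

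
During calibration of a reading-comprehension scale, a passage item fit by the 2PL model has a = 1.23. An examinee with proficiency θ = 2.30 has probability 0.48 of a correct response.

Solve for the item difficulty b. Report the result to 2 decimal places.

2.37

P(θ) = 1 / (1 + exp(−a(θ − b)))
logit(0.48) = ln(0.48/0.52) = -0.0800
b = θ − logit/(a) = 2.30 − (-0.0800)/1.2300 = 2.3651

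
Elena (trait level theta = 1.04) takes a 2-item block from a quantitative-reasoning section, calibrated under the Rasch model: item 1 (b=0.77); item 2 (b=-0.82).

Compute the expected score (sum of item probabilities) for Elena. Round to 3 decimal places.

P(theta) = 1 / (1 + exp(−(theta − b)))
P_1 = 1/(1+e^{-0.2700}) = 0.5671
P_2 = 1/(1+e^{-1.8600}) = 0.8653
E[score] = 0.5671 + 0.8653 = 1.4324

1.432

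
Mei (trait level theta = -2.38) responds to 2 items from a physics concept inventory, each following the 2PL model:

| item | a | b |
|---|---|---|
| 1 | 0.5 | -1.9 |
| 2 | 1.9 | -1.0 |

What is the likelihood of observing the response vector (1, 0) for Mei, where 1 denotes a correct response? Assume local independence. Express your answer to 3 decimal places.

P(theta) = 1 / (1 + exp(−a(theta − b)))
P_1 = 1/(1+e^{0.2400}) = 0.4403
P_2 = 1/(1+e^{2.6220}) = 0.0677
L = P_1 × (1−P_2) = 0.4403 × 0.9323 = 0.41046

0.410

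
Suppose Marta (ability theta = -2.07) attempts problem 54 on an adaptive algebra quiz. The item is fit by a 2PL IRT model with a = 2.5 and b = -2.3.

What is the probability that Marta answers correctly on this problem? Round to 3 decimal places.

0.640

P(theta) = 1 / (1 + exp(−a(theta − b)))
Exponent: 2.5 × (-2.07 − (-2.3)) = 0.5750
1/(1 + e^{-0.5750}) = 0.6399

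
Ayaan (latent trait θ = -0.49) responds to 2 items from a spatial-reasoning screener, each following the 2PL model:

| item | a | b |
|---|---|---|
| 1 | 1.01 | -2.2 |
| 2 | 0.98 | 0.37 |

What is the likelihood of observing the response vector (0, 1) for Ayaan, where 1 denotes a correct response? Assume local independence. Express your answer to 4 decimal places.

P(θ) = 1 / (1 + exp(−a(θ − b)))
P_1 = 1/(1+e^{-1.7271}) = 0.8490
P_2 = 1/(1+e^{0.8428}) = 0.3009
L = (1−P_1) × P_2 = 0.1510 × 0.3009 = 0.04543

0.0454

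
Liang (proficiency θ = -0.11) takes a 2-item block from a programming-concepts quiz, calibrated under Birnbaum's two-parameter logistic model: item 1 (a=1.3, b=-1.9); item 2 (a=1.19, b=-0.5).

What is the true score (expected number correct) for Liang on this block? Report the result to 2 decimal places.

1.53

P(θ) = 1 / (1 + exp(−a(θ − b)))
P_1 = 1/(1+e^{-2.3270}) = 0.9111
P_2 = 1/(1+e^{-0.4641}) = 0.6140
E[score] = 0.9111 + 0.6140 = 1.5251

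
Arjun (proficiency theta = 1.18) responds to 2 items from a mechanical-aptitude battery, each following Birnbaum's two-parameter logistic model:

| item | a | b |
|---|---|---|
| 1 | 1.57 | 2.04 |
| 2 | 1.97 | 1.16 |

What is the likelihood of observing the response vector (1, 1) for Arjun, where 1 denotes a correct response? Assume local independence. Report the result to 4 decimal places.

0.1049

P(theta) = 1 / (1 + exp(−a(theta − b)))
P_1 = 1/(1+e^{1.3502}) = 0.2058
P_2 = 1/(1+e^{-0.0394}) = 0.5098
L = P_1 × P_2 = 0.2058 × 0.5098 = 0.10495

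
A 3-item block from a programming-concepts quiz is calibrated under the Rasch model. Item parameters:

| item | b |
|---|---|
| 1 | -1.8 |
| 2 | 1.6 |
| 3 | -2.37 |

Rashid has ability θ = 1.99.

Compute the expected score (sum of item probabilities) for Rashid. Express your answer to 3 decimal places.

2.562

P(θ) = 1 / (1 + exp(−(θ − b)))
P_1 = 1/(1+e^{-3.7900}) = 0.9779
P_2 = 1/(1+e^{-0.3900}) = 0.5963
P_3 = 1/(1+e^{-4.3600}) = 0.9874
E[score] = 0.9779 + 0.5963 + 0.9874 = 2.5616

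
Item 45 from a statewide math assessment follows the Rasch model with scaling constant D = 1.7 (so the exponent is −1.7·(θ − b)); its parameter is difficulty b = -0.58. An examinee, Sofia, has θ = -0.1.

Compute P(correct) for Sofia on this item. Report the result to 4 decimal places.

0.6934

P(θ) = 1 / (1 + exp(−D·(θ − b)))
Exponent: 1.7 × (-0.1 − (-0.58)) = 0.8160
1/(1 + e^{-0.8160}) = 0.6934
P = 0.6934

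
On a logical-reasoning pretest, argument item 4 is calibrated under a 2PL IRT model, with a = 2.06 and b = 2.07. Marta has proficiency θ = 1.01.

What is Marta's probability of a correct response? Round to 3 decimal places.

0.101

P(θ) = 1 / (1 + exp(−a(θ − b)))
Exponent: 2.06 × (1.01 − 2.07) = -2.1836
1/(1 + e^{2.1836}) = 0.1012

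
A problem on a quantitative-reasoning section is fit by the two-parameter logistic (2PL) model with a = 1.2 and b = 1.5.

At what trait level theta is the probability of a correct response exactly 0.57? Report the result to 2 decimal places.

P(theta) = 1 / (1 + exp(−a(theta − b)))
logit = ln(0.5700/0.4300) = 0.2819
theta = b + logit/(a) = 1.5 + 0.2819/1.2000 = 1.7349

1.73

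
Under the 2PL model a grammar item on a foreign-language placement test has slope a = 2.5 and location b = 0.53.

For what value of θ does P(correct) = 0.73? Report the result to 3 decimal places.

0.928

P(θ) = 1 / (1 + exp(−a(θ − b)))
logit = ln(0.7300/0.2700) = 0.9946
θ = b + logit/(a) = 0.53 + 0.9946/2.5000 = 0.9278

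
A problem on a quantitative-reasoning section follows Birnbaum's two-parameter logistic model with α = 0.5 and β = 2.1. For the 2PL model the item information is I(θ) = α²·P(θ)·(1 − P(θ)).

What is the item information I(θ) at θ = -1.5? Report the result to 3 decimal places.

0.030

P = 1/(1+e^{1.8000}) = 0.1419
P(1−P) = 0.1419 × 0.8581 = 0.1217
I = α² × P(1−P) = 0.5² × 0.1217 = 0.03043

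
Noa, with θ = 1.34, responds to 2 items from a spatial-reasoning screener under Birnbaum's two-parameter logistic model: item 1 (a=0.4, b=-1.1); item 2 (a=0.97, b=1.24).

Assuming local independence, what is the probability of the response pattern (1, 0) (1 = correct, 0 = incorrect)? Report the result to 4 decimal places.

P(θ) = 1 / (1 + exp(−a(θ − b)))
P_1 = 1/(1+e^{-0.9760}) = 0.7263
P_2 = 1/(1+e^{-0.0970}) = 0.5242
L = P_1 × (1−P_2) = 0.7263 × 0.4758 = 0.34556

0.3456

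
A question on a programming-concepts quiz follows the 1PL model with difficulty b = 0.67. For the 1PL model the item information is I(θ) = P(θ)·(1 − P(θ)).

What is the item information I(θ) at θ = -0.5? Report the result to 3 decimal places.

0.181

P = 1/(1+e^{1.1700}) = 0.2369
P(1−P) = 0.2369 × 0.7631 = 0.1808
I = P(1−P) = 0.18075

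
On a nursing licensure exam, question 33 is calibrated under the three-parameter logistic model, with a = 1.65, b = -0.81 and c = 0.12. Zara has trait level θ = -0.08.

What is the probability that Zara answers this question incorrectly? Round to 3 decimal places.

P(θ) = c + (1 − c) · 1 / (1 + exp(−a(θ − b)))
Exponent: 1.65 × (-0.08 − (-0.81)) = 1.2045
1/(1 + e^{-1.2045}) = 0.7693
P = 0.12 + 0.88 × 0.7693 = 0.7970
P(incorrect) = 1 − 0.7970 = 0.2030

0.203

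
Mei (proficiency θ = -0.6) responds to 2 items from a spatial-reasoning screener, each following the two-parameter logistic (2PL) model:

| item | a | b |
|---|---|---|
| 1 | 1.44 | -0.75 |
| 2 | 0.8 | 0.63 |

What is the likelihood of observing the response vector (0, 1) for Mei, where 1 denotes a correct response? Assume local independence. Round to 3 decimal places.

0.121

P(θ) = 1 / (1 + exp(−a(θ − b)))
P_1 = 1/(1+e^{-0.2160}) = 0.5538
P_2 = 1/(1+e^{0.9840}) = 0.2721
L = (1−P_1) × P_2 = 0.4462 × 0.2721 = 0.12141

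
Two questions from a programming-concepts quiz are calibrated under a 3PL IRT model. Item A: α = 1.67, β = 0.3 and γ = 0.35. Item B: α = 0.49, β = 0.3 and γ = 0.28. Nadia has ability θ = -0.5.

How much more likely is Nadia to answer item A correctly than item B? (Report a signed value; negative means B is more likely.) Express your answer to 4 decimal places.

-0.0850

P(θ) = γ + (1 − γ) · 1 / (1 + exp(−α(θ − β)))
P_A = 0.4853
P_B = 0.5703
P_A − P_B = -0.0850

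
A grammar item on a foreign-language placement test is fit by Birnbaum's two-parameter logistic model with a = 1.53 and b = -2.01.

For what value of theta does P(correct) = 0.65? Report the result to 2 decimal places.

-1.61

P(theta) = 1 / (1 + exp(−a(theta − b)))
logit = ln(0.6500/0.3500) = 0.6190
theta = b + logit/(a) = -2.01 + 0.6190/1.5300 = -1.6054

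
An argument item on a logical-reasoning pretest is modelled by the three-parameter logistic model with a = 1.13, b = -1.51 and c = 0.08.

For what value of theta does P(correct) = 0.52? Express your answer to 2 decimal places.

-1.59

P(theta) = c + (1 − c) · 1 / (1 + exp(−a(theta − b)))
Remove guessing floor: (0.52 − 0.08)/(1 − 0.08) = 0.4783
logit = ln(0.4783/0.5217) = -0.0870
theta = b + logit/(a) = -1.51 + (-0.0870)/1.1300 = -1.5870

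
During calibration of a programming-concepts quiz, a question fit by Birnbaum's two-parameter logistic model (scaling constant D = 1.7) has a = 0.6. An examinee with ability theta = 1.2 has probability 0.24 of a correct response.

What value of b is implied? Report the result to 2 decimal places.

P(theta) = 1 / (1 + exp(−D·a(theta − b)))
logit(0.24) = ln(0.24/0.76) = -1.1527
b = theta − logit/(1.7·a) = 1.2 − (-1.1527)/1.0200 = 2.3301

2.33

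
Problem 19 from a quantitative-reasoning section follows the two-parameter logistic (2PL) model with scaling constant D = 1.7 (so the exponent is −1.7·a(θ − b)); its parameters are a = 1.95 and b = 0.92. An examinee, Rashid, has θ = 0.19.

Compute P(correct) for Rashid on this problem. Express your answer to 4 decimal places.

P(θ) = 1 / (1 + exp(−D·a(θ − b)))
Exponent: 1.7 × 1.95 × (0.19 − 0.92) = -2.4200
1/(1 + e^{2.4200}) = 0.0817
P = 0.0817

0.0817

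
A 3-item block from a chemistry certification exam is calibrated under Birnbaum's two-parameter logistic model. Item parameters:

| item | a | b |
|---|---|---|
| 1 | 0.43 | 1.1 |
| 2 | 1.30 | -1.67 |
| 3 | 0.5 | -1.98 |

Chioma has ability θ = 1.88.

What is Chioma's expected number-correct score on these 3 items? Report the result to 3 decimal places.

2.447

P(θ) = 1 / (1 + exp(−a(θ − b)))
P_1 = 1/(1+e^{-0.3354}) = 0.5831
P_2 = 1/(1+e^{-4.6150}) = 0.9902
P_3 = 1/(1+e^{-1.9300}) = 0.8732
E[score] = 0.5831 + 0.9902 + 0.8732 = 2.4465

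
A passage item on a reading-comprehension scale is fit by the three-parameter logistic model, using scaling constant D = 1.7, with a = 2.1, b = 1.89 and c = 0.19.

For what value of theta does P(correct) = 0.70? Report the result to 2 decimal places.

2.04

P(theta) = c + (1 − c) · 1 / (1 + exp(−D·a(theta − b)))
Remove guessing floor: (0.70 − 0.19)/(1 − 0.19) = 0.6296
logit = ln(0.6296/0.3704) = 0.5306
theta = b + logit/(1.7·a) = 1.89 + 0.5306/3.5700 = 2.0386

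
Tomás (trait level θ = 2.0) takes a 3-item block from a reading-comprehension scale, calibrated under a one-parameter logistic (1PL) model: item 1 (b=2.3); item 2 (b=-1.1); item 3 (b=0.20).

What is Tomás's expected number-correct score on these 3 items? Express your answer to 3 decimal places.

2.241

P(θ) = 1 / (1 + exp(−(θ − b)))
P_1 = 1/(1+e^{0.3000}) = 0.4256
P_2 = 1/(1+e^{-3.1000}) = 0.9569
P_3 = 1/(1+e^{-1.8000}) = 0.8581
E[score] = 0.4256 + 0.9569 + 0.8581 = 2.2406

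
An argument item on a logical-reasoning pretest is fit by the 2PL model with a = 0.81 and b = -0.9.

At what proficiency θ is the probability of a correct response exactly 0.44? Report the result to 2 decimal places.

P(θ) = 1 / (1 + exp(−a(θ − b)))
logit = ln(0.4400/0.5600) = -0.2412
θ = b + logit/(a) = -0.9 + (-0.2412)/0.8100 = -1.1977

-1.20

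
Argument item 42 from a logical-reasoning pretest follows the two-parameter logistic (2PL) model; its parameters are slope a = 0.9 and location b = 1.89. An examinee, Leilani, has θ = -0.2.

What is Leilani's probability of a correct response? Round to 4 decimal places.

P(θ) = 1 / (1 + exp(−a(θ − b)))
Exponent: 0.9 × (-0.2 − 1.89) = -1.8810
1/(1 + e^{1.8810}) = 0.1323

0.1323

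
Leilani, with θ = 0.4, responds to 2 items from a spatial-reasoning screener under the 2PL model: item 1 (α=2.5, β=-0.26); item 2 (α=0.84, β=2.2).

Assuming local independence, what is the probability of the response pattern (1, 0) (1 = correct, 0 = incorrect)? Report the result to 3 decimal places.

P(θ) = 1 / (1 + exp(−α(θ − β)))
P_1 = 1/(1+e^{-1.6500}) = 0.8389
P_2 = 1/(1+e^{1.5120}) = 0.1806
L = P_1 × (1−P_2) = 0.8389 × 0.8194 = 0.68735

0.687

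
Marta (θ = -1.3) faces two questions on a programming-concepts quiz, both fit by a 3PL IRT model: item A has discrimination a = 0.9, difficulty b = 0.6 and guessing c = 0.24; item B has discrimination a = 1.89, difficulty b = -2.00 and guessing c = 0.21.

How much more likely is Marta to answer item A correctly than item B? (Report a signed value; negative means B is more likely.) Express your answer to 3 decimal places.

P(θ) = c + (1 − c) · 1 / (1 + exp(−a(θ − b)))
P_A = 0.3564
P_B = 0.8338
P_A − P_B = -0.4774

-0.477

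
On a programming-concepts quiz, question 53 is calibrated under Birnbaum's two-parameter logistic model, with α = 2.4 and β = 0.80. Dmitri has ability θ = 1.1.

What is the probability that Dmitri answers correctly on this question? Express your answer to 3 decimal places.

0.673

P(θ) = 1 / (1 + exp(−α(θ − β)))
Exponent: 2.4 × (1.1 − 0.80) = 0.7200
1/(1 + e^{-0.7200}) = 0.6726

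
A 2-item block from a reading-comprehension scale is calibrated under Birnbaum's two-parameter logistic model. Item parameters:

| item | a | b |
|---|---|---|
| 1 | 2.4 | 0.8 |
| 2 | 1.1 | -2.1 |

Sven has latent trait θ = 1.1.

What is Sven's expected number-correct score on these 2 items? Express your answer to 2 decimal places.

P(θ) = 1 / (1 + exp(−a(θ − b)))
P_1 = 1/(1+e^{-0.7200}) = 0.6726
P_2 = 1/(1+e^{-3.5200}) = 0.9713
E[score] = 0.6726 + 0.9713 = 1.6439

1.64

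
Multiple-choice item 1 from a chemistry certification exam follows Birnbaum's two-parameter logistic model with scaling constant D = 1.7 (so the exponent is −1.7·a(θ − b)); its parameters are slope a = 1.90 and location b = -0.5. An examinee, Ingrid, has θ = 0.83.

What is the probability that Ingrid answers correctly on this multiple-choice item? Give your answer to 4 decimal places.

0.9866

P(θ) = 1 / (1 + exp(−D·a(θ − b)))
Exponent: 1.7 × 1.90 × (0.83 − (-0.5)) = 4.2959
1/(1 + e^{-4.2959}) = 0.9866
P = 0.9866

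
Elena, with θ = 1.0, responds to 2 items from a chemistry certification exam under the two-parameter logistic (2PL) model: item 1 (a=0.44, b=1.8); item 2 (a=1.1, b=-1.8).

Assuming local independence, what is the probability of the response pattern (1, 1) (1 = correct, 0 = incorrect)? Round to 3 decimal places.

0.395

P(θ) = 1 / (1 + exp(−a(θ − b)))
P_1 = 1/(1+e^{0.3520}) = 0.4129
P_2 = 1/(1+e^{-3.0800}) = 0.9561
L = P_1 × P_2 = 0.4129 × 0.9561 = 0.39475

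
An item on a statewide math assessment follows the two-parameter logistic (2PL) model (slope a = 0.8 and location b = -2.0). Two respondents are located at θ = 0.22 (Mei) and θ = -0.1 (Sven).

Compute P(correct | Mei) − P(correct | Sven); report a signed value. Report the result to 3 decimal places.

0.035

P(θ) = 1 / (1 + exp(−a(θ − b)))
P(Mei) = 0.8552  [exponent 1.7760]
P(Sven) = 0.8205  [exponent 1.5200]
Difference = 0.8552 − 0.8205 = 0.0347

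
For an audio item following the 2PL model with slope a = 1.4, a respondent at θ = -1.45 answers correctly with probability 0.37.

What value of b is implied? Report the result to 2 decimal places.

-1.07

P(θ) = 1 / (1 + exp(−a(θ − b)))
logit(0.37) = ln(0.37/0.63) = -0.5322
b = θ − logit/(a) = -1.45 − (-0.5322)/1.4000 = -1.0698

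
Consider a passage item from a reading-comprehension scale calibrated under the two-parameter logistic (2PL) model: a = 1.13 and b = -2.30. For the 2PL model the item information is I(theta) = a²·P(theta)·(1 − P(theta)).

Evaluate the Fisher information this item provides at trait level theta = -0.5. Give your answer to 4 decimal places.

P = 1/(1+e^{-2.0340}) = 0.8843
P(1−P) = 0.8843 × 0.1157 = 0.1023
I = a² × P(1−P) = 1.13² × 0.1023 = 0.13062

0.1306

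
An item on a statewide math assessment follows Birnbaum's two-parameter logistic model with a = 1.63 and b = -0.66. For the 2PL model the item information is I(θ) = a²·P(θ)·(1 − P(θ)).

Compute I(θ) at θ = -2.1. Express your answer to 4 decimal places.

P = 1/(1+e^{2.3472}) = 0.0873
P(1−P) = 0.0873 × 0.9127 = 0.0797
I = a² × P(1−P) = 1.63² × 0.0797 = 0.21167

0.2117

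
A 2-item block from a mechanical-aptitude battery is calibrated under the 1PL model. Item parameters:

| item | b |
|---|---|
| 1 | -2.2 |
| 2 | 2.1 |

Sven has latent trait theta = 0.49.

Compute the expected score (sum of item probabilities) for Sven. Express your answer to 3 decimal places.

1.103

P(theta) = 1 / (1 + exp(−(theta − b)))
P_1 = 1/(1+e^{-2.6900}) = 0.9364
P_2 = 1/(1+e^{1.6100}) = 0.1666
E[score] = 0.9364 + 0.1666 = 1.1030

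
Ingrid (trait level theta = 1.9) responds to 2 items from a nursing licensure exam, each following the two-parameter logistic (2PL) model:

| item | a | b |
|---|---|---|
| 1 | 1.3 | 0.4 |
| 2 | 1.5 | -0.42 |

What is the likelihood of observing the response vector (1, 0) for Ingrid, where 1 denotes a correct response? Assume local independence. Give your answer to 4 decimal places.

P(theta) = 1 / (1 + exp(−a(theta − b)))
P_1 = 1/(1+e^{-1.9500}) = 0.8754
P_2 = 1/(1+e^{-3.4800}) = 0.9701
L = P_1 × (1−P_2) = 0.8754 × 0.0299 = 0.02616

0.0262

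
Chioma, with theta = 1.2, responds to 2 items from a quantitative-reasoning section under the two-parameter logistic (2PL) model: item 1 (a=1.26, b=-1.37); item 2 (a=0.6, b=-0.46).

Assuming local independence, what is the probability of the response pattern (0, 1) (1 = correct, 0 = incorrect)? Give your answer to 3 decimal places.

0.028

P(theta) = 1 / (1 + exp(−a(theta − b)))
P_1 = 1/(1+e^{-3.2382}) = 0.9622
P_2 = 1/(1+e^{-0.9960}) = 0.7303
L = (1−P_1) × P_2 = 0.0378 × 0.7303 = 0.02757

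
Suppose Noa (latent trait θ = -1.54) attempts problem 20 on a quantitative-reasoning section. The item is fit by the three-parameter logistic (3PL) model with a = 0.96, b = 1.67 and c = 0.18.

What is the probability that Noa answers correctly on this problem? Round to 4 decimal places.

0.2160

P(θ) = c + (1 − c) · 1 / (1 + exp(−a(θ − b)))
Exponent: 0.96 × (-1.54 − 1.67) = -3.0816
1/(1 + e^{3.0816}) = 0.0439
P = 0.18 + 0.82 × 0.0439 = 0.2160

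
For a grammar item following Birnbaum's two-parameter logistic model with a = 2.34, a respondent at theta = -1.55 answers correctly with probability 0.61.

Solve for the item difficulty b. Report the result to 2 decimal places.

-1.74

P(theta) = 1 / (1 + exp(−a(theta − b)))
logit(0.61) = ln(0.61/0.39) = 0.4473
b = theta − logit/(a) = -1.55 − 0.4473/2.3400 = -1.7412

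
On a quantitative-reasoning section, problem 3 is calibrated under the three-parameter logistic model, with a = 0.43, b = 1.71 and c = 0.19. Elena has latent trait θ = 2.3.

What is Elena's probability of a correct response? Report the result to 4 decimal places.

P(θ) = c + (1 − c) · 1 / (1 + exp(−a(θ − b)))
Exponent: 0.43 × (2.3 − 1.71) = 0.2537
1/(1 + e^{-0.2537}) = 0.5631
P = 0.19 + 0.81 × 0.5631 = 0.6461

0.6461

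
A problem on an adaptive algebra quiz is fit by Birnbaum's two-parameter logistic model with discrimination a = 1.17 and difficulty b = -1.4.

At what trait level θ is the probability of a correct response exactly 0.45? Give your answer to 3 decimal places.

P(θ) = 1 / (1 + exp(−a(θ − b)))
logit = ln(0.4500/0.5500) = -0.2007
θ = b + logit/(a) = -1.4 + (-0.2007)/1.1700 = -1.5715

-1.572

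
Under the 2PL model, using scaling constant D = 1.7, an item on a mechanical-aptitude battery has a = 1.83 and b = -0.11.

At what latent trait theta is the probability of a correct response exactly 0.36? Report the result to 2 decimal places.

-0.29

P(theta) = 1 / (1 + exp(−D·a(theta − b)))
logit = ln(0.3600/0.6400) = -0.5754
theta = b + logit/(1.7·a) = -0.11 + (-0.5754)/3.1110 = -0.2949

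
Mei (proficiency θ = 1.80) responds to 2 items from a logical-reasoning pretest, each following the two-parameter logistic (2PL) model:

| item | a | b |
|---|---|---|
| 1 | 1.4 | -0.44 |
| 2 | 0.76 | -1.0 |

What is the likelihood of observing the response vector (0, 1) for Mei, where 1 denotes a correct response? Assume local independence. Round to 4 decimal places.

0.0372

P(θ) = 1 / (1 + exp(−a(θ − b)))
P_1 = 1/(1+e^{-3.1360}) = 0.9584
P_2 = 1/(1+e^{-2.1280}) = 0.8936
L = (1−P_1) × P_2 = 0.0416 × 0.8936 = 0.03722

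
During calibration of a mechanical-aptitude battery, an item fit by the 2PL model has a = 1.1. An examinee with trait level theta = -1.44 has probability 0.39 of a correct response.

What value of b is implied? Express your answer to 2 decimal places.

-1.03

P(theta) = 1 / (1 + exp(−a(theta − b)))
logit(0.39) = ln(0.39/0.61) = -0.4473
b = theta − logit/(a) = -1.44 − (-0.4473)/1.1000 = -1.0334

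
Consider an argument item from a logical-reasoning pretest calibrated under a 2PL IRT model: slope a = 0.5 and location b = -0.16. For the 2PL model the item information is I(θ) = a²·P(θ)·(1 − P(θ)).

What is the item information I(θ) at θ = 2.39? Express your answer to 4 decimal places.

P = 1/(1+e^{-1.2750}) = 0.7816
P(1−P) = 0.7816 × 0.2184 = 0.1707
I = a² × P(1−P) = 0.5² × 0.1707 = 0.04268

0.0427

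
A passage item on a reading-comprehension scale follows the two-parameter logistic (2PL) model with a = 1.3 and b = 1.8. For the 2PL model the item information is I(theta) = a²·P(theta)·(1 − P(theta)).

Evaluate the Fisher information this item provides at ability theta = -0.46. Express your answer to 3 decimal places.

0.081

P = 1/(1+e^{2.9380}) = 0.0503
P(1−P) = 0.0503 × 0.9497 = 0.0478
I = a² × P(1−P) = 1.3² × 0.0478 = 0.08074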